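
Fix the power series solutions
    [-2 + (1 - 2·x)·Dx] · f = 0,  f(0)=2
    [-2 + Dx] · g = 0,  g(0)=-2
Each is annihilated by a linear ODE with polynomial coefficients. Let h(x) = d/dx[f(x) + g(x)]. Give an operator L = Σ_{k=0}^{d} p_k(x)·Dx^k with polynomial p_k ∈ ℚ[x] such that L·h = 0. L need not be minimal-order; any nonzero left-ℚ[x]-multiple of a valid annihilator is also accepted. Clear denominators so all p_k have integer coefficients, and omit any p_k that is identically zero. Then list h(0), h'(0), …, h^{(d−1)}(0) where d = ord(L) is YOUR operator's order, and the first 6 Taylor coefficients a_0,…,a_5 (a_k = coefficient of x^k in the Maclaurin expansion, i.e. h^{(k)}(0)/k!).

f: a_k = 2, 4, 8, 16, 32, 64, …
g: a_k = -2, -4, -4, -8/3, -4/3, -8/15, …
h₀=f+g: left-lcm gives L₀, ord ≤ 2.
h₀' ⇒ L via d/dx closure of L₀.
L = (16 + 16·x) + (-10 - 8·x + 8·x^2)·Dx + (1 - 4·x^2)·Dx^2  (order 2).
h: a_k = 0, 8, 40, 368/3, 952/3, 11504/15, …
ICs: h(0) = 0, h′(0) = 8.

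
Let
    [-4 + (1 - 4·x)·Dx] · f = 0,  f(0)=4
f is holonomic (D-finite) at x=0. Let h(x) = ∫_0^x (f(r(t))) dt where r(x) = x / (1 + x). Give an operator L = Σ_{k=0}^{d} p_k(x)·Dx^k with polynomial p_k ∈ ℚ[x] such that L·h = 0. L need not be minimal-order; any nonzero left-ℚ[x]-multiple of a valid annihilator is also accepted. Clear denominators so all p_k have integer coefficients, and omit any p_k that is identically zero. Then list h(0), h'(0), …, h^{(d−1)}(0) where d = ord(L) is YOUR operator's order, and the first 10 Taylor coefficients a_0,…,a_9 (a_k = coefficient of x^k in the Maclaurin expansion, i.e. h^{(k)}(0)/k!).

f: a_k = 4, 16, 64, 256, 1024, 4096, 16384, 65536, 262144, 1048576, …
f∘r: x↦r, Dx↦Dx/r' in L_f ⇒ L₀.
∫: right-multiply L₀ by Dx.
L = 4·Dx + (-1 + 2·x + 3·x^2)·Dx^2  (order 2).
h: a_k = 0, 4, 8, 16, 36, 432/5, 216, 3888/7, 1458, 3888, …
ICs: h(0) = 0, h′(0) = 4.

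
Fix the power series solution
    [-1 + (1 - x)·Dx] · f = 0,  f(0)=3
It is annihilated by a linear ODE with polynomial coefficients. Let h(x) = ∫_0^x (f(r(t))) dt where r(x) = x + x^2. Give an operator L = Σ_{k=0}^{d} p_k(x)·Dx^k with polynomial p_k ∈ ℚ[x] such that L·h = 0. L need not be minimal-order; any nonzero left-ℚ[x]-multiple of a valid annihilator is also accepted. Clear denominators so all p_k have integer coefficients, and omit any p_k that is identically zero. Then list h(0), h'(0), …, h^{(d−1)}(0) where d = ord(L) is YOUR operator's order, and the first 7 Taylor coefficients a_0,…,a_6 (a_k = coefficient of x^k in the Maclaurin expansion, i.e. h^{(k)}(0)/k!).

L = (1 + 2·x)·Dx + (-1 + x + x^2)·Dx^2  (order 2).
h: a_k = 0, 3, 3/2, 2, 9/4, 3, 4, …
ICs: h(0) = 0, h′(0) = 3.

f: a_k = 3, 3, 3, 3, 3, 3, 3, …
h₀=f(r): pull back L_f along r ⇒ L₀.
h=∫₀ˣh₀: take L = L₀·Dx.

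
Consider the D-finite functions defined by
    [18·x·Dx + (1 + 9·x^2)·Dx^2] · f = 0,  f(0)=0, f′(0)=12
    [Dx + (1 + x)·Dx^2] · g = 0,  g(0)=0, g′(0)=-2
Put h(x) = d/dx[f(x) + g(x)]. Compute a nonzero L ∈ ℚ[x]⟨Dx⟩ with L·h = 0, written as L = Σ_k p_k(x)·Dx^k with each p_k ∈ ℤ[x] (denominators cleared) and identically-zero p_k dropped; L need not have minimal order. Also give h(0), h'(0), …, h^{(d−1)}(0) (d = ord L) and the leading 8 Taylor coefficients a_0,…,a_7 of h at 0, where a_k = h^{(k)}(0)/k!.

f: a_k = 0, 12, 0, -36, 0, 972/5, 0, -8748/7, …
g: a_k = 0, -2, 1, -2/3, 1/2, -2/5, 1/3, -2/7, …
L₀ := lclm(L_f,L_g); ord L₀ ≤ 2+2.
h=h₀': d/dx-closure on L₀ ⇒ L.
L = (-18 - 54·x + 486·x^2 + 162·x^3) + (-20 - 36·x + 432·x^2 + 972·x^3 + 324·x^4)·Dx + (-1 + 17·x + 18·x^2 + 162·x^3 + 243·x^4 + 81·x^5)·Dx^2  (order 2).
h: a_k = 10, 2, -110, 2, 970, 2, -8750, 2, …
ICs: h(0) = 10, h′(0) = 2.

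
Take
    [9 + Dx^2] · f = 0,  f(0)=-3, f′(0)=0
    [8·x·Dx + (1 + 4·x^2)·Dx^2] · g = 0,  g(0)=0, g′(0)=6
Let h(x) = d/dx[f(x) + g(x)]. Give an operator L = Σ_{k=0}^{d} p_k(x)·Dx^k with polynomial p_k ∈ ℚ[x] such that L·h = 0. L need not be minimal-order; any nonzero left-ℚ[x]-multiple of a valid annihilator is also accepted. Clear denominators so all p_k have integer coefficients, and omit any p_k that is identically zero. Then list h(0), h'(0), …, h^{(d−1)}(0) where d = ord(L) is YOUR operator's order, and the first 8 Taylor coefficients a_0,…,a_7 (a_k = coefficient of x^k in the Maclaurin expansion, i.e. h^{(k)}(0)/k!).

L = (-2808·x + 19008·x^3 + 10368·x^5) + (9 + 1548·x^2 + 7344·x^4 + 5184·x^6)·Dx + (-312·x + 2112·x^3 + 1152·x^5)·Dx^2 + (1 + 172·x^2 + 816·x^4 + 576·x^6)·Dx^3  (order 3).
h: a_k = 6, 27, -24, -81/2, 96, 729/40, -384, -2187/560, …
ICs: h(0) = 6, h′(0) = 27, h′′(0) = -48.

f: a_k = -3, 0, 27/2, 0, -81/8, 0, 243/80, 0, …
g: a_k = 0, 6, 0, -8, 0, 96/5, 0, -384/7, …
L₀ := lclm(L_f,L_g); ord L₀ ≤ 2+2.
Differentiate: ansatz ord ≤ ord L₀ ⇒ L.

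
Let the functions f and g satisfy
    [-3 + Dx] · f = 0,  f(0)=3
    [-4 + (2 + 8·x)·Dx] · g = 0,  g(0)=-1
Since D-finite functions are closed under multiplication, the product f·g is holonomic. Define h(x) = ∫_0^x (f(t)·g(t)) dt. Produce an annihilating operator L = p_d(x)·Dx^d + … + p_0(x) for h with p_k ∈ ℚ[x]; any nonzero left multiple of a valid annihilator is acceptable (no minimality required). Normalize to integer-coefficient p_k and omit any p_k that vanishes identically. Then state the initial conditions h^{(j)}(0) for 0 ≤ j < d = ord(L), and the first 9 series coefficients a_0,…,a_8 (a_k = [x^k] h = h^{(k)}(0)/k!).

f: a_k = 3, 9, 27/2, 27/2, 81/8, 243/40, 243/80, 729/560, 2187/4480, …
g: a_k = -1, -2, 2, -4, 10, -28, 84, -264, 858, …
Sym-product of L_f,L_g gives L₀ (≤ ord 1).
h=∫h₀ ⇒ L = L₀·Dx.
L = (-5 - 12·x)·Dx + (1 + 4·x)·Dx^2  (order 2).
h: a_k = 0, -3, -15/2, -17/2, -69/8, -129/40, -631/80, 1377/112, -176247/4480, …
ICs: h(0) = 0, h′(0) = -3.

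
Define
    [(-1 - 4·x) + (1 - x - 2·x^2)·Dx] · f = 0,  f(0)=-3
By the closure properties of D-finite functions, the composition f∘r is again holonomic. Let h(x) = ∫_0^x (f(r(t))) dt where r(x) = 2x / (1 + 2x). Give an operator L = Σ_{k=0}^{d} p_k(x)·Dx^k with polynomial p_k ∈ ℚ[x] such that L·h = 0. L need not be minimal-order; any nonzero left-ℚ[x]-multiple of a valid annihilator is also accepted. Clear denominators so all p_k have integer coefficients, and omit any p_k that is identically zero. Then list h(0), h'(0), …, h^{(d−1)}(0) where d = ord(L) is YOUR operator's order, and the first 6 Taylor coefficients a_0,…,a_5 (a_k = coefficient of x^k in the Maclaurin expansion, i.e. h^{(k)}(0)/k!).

L = (2 + 20·x)·Dx + (-1 - 4·x + 4·x^2 + 16·x^3)·Dx^2  (order 2).
h: a_k = 0, -3, -3, -8, 0, -192/5, …
ICs: h(0) = 0, h′(0) = -3.

f: a_k = -3, -3, -9, -15, -33, -63, …
Change of var in L_f (x↦r) gives L₀.
h=∫₀ˣh₀: take L = L₀·Dx.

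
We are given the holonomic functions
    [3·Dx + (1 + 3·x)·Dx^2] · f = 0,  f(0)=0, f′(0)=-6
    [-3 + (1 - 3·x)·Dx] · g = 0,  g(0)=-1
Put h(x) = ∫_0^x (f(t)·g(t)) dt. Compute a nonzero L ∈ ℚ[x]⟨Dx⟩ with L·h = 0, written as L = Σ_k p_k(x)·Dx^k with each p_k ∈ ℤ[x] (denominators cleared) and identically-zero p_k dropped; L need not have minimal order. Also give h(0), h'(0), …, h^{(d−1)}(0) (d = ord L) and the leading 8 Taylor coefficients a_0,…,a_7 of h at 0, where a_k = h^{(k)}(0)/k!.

L = 9·Dx + (3 + 27·x)·Dx^2 + (-1 + 9·x^2)·Dx^3  (order 3).
h: a_k = 0, 0, 3, 3, 45/4, 189/10, 1269/20, 8991/70, …
ICs: h(0) = 0, h′(0) = 0, h′′(0) = 6.

f: a_k = 0, -6, 9, -18, 81/2, -486/5, 243, -4374/7, …
g: a_k = -1, -3, -9, -27, -81, -243, -729, -2187, …
f·g: L₀ = L_f ⊗_s L_g, ord ≤ 2·1.
∫: right-multiply L₀ by Dx.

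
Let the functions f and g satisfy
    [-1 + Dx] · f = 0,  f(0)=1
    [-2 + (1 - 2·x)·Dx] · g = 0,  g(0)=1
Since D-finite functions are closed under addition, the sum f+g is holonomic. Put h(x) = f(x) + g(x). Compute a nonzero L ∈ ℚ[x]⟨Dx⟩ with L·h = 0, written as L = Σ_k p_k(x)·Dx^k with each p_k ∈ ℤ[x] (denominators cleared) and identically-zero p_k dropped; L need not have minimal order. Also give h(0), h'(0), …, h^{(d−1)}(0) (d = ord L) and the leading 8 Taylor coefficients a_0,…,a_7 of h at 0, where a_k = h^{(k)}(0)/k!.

L = (6 + 4·x) + (-7 - 4·x + 4·x^2)·Dx + (1 - 4·x^2)·Dx^2  (order 2).
h: a_k = 2, 3, 9/2, 49/6, 385/24, 3841/120, 46081/720, 645121/5040, …
ICs: h(0) = 2, h′(0) = 3.

f: a_k = 1, 1, 1/2, 1/6, 1/24, 1/120, 1/720, 1/5040, …
g: a_k = 1, 2, 4, 8, 16, 32, 64, 128, …
L₀ := lclm(L_f,L_g); ord L₀ ≤ 1+1.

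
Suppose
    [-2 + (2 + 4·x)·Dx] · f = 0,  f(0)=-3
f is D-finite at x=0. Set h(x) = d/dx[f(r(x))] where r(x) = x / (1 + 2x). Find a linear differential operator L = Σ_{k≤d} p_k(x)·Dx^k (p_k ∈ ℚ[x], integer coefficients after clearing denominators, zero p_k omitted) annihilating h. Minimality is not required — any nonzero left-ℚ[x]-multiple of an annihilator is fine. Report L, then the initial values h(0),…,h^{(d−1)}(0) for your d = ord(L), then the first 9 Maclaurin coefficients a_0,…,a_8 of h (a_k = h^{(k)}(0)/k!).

f: a_k = -3, -3, 3/2, -3/2, 15/8, -21/8, 63/16, -99/16, 1287/128, …
L₀ from L_f via x↦r, Dx↦r'^{-1}Dx.
Derive L from L₀ (diff closure).
L = (-5 - 16·x) + (-1 - 6·x - 8·x^2)·Dx  (order 1).
h: a_k = -3, 15, -117/2, 423/2, -5985/8, 21177/8, -151305/16, 547383/16, -16043481/128, …
ICs: h(0) = -3.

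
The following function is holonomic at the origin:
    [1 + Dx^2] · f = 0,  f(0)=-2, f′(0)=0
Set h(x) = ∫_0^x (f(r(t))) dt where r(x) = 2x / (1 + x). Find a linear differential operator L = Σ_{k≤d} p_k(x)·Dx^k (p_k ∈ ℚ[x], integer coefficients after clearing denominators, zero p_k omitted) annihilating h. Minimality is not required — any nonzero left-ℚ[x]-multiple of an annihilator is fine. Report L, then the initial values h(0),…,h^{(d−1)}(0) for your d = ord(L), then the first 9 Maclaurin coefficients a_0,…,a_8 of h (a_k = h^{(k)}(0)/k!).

L = 4·Dx + (2 + 6·x + 6·x^2 + 2·x^3)·Dx^2 + (1 + 4·x + 6·x^2 + 4·x^3 + x^4)·Dx^3  (order 3).
h: a_k = 0, -2, 0, 4/3, -2, 32/15, -16/9, 44/45, 1/5, …
ICs: h(0) = 0, h′(0) = -2, h′′(0) = 0.

f: a_k = -2, 0, 1, 0, -1/12, 0, 1/360, 0, -1/20160, …
L₀ from L_f via x↦r, Dx↦r'^{-1}Dx.
h=∫₀ˣh₀: take L = L₀·Dx.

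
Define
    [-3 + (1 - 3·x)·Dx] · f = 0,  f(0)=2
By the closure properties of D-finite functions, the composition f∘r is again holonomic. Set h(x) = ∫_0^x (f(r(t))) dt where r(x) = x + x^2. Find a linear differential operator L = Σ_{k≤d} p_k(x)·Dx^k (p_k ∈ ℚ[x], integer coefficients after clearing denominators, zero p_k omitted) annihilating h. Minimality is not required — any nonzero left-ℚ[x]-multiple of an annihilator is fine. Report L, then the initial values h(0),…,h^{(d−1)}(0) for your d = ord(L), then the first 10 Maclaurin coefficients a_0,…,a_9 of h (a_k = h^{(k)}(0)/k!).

L = (3 + 6·x)·Dx + (-1 + 3·x + 3·x^2)·Dx^2  (order 2).
h: a_k = 0, 2, 3, 8, 45/2, 342/5, 216, 702, 9315/4, 7848, …
ICs: h(0) = 0, h′(0) = 2.

f: a_k = 2, 6, 18, 54, 162, 486, 1458, 4374, 13122, 39366, …
f∘r: x↦r, Dx↦Dx/r' in L_f ⇒ L₀.
h=∫₀ˣh₀: take L = L₀·Dx.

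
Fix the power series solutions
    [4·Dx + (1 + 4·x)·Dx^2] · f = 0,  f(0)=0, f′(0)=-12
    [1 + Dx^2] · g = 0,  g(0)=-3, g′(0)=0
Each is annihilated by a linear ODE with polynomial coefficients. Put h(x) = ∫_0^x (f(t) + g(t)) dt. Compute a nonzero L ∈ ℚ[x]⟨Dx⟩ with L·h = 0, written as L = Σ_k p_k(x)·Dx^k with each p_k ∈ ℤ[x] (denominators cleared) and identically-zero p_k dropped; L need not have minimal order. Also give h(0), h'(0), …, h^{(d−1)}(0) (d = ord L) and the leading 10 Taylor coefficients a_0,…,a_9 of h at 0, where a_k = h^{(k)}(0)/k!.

f: a_k = 0, -12, 24, -64, 192, -3072/5, 2048, -49152/7, 24576, -262144/3, …
g: a_k = -3, 0, 3/2, 0, -1/8, 0, 1/240, 0, -1/13440, 0, …
f+g: L₀ = lclm(L_f,L_g), ord ≤ 2+2.
∫: right-multiply L₀ by Dx.
L = (388 + 32·x + 64·x^2)·Dx^2 + (33 + 140·x + 48·x^2 + 64·x^3)·Dx^3 + (388 + 32·x + 64·x^2)·Dx^4 + (33 + 140·x + 48·x^2 + 64·x^3)·Dx^5  (order 5).
h: a_k = 0, -3, -6, 17/2, -16, 307/8, -512/5, 491521/1680, -6144/7, 330301439/120960, …
ICs: h(0) = 0, h′(0) = -3, h′′(0) = -12, h′′′(0) = 51, h′′′′(0) = -384.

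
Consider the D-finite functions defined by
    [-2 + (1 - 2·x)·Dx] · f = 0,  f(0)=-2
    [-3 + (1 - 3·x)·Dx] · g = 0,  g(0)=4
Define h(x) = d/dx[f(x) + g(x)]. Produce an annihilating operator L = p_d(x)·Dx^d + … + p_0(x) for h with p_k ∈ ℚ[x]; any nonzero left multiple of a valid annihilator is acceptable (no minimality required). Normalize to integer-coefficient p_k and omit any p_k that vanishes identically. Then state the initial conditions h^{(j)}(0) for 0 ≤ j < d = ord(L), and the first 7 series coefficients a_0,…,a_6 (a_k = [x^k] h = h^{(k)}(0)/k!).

f: a_k = -2, -4, -8, -16, -32, -64, -128, …
g: a_k = 4, 12, 36, 108, 324, 972, 2916, …
f+g: L₀ = lclm(L_f,L_g), ord ≤ 1+1.
Differentiate: ansatz ord ≤ ord L₀ ⇒ L.
L = 36 + (-15 + 36·x)·Dx + (1 - 5·x + 6·x^2)·Dx^2  (order 2).
h: a_k = 8, 56, 276, 1168, 4540, 16728, 59444, …
ICs: h(0) = 8, h′(0) = 56.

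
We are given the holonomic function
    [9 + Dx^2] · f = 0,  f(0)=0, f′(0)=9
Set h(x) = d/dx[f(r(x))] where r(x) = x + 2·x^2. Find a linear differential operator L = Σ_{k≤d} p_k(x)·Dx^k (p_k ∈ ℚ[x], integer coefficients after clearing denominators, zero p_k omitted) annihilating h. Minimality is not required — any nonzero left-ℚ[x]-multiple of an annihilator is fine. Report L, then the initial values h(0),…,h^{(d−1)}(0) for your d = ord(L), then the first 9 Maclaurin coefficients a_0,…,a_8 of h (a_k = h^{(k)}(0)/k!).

f: a_k = 0, 9, 0, -27/2, 0, 243/40, 0, -729/560, 0, …
h₀=f(r): pull back L_f along r ⇒ L₀.
Differentiate: ansatz ord ≤ ord L₀ ⇒ L.
L = (57 + 144·x + 864·x^2 + 2304·x^3 + 2304·x^4) + (-12 - 48·x)·Dx + (1 + 8·x + 16·x^2)·Dx^2  (order 2).
h: a_k = 9, 36, -81/2, -324, -6237/8, -567/2, 135351/80, 18711/5, 15193089/4480, …
ICs: h(0) = 9, h′(0) = 36.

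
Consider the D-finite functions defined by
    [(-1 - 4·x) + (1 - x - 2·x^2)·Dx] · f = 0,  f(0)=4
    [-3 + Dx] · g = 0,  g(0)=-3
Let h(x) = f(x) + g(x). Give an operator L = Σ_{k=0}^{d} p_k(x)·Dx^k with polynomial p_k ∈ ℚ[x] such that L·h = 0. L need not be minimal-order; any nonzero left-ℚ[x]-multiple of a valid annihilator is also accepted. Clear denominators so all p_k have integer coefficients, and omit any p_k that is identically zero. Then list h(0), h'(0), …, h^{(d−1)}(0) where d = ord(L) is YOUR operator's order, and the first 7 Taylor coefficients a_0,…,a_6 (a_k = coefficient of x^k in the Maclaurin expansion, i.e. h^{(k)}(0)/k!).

f: a_k = 4, 4, 12, 20, 44, 84, 172, …
g: a_k = -3, -9, -27/2, -27/2, -81/8, -243/40, -243/80, …
Weyl lclm of L_f,L_g ⇒ L₀ (ord ≤ 2).
L = (-9 - 9·x - 126·x^2 - 72·x^3) + (-3 + 30·x + 51·x^2 - 36·x^3 - 36·x^4)·Dx + (2 - 9·x - 3·x^2 + 20·x^3 + 12·x^4)·Dx^2  (order 2).
h: a_k = 1, -5, -3/2, 13/2, 271/8, 3117/40, 13517/80, …
ICs: h(0) = 1, h′(0) = -5.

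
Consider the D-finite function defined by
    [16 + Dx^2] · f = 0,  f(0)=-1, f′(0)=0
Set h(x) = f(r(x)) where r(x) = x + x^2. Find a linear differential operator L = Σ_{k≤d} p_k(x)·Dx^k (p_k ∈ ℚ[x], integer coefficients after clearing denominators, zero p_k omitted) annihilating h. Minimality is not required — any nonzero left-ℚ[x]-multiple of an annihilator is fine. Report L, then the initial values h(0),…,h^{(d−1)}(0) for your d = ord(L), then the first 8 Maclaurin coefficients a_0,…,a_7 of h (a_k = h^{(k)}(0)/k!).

f: a_k = -1, 0, 8, 0, -32/3, 0, 256/45, 0, …
L₀ from L_f via x↦r, Dx↦r'^{-1}Dx.
L = (16 + 96·x + 192·x^2 + 128·x^3) - 2·Dx + (1 + 2·x)·Dx^2  (order 2).
h: a_k = -1, 0, 8, 16, -8/3, -128/3, -2624/45, -128/15, …
ICs: h(0) = -1, h′(0) = 0.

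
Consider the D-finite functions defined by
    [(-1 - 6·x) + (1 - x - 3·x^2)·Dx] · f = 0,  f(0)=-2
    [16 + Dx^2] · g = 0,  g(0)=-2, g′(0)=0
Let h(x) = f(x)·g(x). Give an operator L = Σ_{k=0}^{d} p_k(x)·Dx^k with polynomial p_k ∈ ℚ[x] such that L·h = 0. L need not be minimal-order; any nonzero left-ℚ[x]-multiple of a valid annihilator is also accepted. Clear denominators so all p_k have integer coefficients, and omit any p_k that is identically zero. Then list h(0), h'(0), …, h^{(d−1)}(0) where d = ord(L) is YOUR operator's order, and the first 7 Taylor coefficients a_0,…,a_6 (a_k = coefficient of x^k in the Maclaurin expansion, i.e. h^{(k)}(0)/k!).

f: a_k = -2, -2, -8, -14, -38, -80, -194, …
g: a_k = -2, 0, 16, 0, -64/3, 0, 512/45, …
f·g: L₀ = L_f ⊗_s L_g, ord ≤ 1·2.
L = (-10 + 16·x + 48·x^2) + (2 + 12·x)·Dx + (-1 + x + 3·x^2)·Dx^2  (order 2).
h: a_k = 4, 4, -16, -4, -28/3, -64/3, -3244/45, …
ICs: h(0) = 4, h′(0) = 4.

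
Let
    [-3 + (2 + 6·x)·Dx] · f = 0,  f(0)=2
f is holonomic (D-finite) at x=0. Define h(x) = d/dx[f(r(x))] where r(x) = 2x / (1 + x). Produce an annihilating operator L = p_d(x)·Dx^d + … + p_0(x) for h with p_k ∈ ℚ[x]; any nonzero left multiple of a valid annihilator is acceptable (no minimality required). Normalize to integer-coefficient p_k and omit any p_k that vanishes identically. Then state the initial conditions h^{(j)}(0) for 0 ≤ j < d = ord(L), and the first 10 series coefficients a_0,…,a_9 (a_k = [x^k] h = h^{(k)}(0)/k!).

L = (-5 - 14·x) + (-1 - 8·x - 7·x^2)·Dx  (order 1).
h: a_k = 6, -30, 153, -861, 20685/4, -128961/4, 1644825/8, -10648221/8, 557431281/64, -3677339445/64, …
ICs: h(0) = 6.

f: a_k = 2, 3, -9/4, 27/8, -405/64, 1701/128, -15309/512, 72171/1024, -2814669/16384, 14073345/32768, …
Change of var in L_f (x↦r) gives L₀.
Differentiate: ansatz ord ≤ ord L₀ ⇒ L.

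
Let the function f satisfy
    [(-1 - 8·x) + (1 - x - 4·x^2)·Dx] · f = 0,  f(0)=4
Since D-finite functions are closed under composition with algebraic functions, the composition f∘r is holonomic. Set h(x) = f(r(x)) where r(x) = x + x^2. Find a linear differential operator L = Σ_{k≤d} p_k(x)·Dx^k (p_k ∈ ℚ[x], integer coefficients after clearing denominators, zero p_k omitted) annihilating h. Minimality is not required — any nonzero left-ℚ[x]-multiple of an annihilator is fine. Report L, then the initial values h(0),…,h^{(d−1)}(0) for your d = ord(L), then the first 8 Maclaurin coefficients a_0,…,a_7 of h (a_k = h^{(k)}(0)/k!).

L = (1 + 10·x + 24·x^2 + 16·x^3) + (-1 + x + 5·x^2 + 8·x^3 + 4·x^4)·Dx  (order 1).
h: a_k = 4, 4, 24, 76, 244, 832, 2756, 9172, …
ICs: h(0) = 4.

f: a_k = 4, 4, 20, 36, 116, 260, 724, 1764, …
h₀=f(r): pull back L_f along r ⇒ L₀.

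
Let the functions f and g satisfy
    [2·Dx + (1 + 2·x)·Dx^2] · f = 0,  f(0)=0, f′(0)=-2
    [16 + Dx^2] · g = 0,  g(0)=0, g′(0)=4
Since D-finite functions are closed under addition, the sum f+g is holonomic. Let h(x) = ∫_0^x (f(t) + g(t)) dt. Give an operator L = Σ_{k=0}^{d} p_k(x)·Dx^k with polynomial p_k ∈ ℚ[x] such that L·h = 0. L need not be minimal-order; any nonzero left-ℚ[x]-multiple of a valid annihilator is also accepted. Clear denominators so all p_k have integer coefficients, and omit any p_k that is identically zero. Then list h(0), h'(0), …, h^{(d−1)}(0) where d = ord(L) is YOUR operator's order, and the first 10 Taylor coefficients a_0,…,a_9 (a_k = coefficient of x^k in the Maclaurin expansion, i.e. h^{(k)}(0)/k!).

f: a_k = 0, -2, 2, -8/3, 4, -32/5, 32/3, -128/7, 32, -512/9, …
g: a_k = 0, 4, 0, -32/3, 0, 128/15, 0, -1024/315, 0, 2048/2835, …
Weyl lclm of L_f,L_g ⇒ L₀ (ord ≤ 4).
h=∫₀ˣh₀: take L = L₀·Dx.
L = (160 + 256·x + 256·x^2)·Dx^2 + (48 + 224·x + 384·x^2 + 256·x^3)·Dx^3 + (10 + 16·x + 16·x^2)·Dx^4 + (3 + 14·x + 24·x^2 + 16·x^3)·Dx^5  (order 5).
h: a_k = 0, 0, 1, 2/3, -10/3, 4/5, 16/45, 32/21, -848/315, 32/9, …
ICs: h(0) = 0, h′(0) = 0, h′′(0) = 2, h′′′(0) = 4, h′′′′(0) = -80.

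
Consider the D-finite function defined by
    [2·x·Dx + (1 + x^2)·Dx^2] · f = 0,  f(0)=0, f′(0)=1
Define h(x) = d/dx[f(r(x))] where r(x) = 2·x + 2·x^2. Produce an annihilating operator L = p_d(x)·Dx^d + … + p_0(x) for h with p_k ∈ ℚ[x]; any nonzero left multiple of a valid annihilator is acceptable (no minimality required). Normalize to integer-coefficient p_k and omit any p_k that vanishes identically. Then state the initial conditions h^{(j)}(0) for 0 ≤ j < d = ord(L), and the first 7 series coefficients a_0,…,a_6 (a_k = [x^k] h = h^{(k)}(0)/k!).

f: a_k = 0, 1, 0, -1/3, 0, 1/5, 0, …
h₀=f(r): pull back L_f along r ⇒ L₀.
h=h₀': d/dx-closure on L₀ ⇒ L.
L = (-2 + 8·x + 32·x^2 + 48·x^3 + 24·x^4) + (1 + 2·x + 4·x^2 + 16·x^3 + 20·x^4 + 8·x^5)·Dx  (order 1).
h: a_k = 2, 4, -8, -32, -8, 176, 320, …
ICs: h(0) = 2.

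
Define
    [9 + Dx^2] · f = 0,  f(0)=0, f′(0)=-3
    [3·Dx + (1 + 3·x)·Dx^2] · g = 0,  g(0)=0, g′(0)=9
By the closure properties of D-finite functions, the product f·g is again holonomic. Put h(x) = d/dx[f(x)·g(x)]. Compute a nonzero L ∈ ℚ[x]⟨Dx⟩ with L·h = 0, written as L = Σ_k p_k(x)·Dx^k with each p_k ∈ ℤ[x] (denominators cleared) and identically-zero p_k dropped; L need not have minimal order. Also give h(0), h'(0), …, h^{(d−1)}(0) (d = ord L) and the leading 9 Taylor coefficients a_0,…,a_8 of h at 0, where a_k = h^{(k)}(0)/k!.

L = (-675 - 3564·x - 10206·x^2 + 8748·x^3 + 94041·x^4 + 157464·x^5 + 78732·x^6) + (-216 - 864·x + 1620·x^2 + 14580·x^3 + 29160·x^4 + 17496·x^5)·Dx + (-84 - 396·x - 378·x^2 + 5832·x^3 + 23814·x^4 + 34992·x^5 + 17496·x^6)·Dx^2 + (-24 - 96·x + 180·x^2 + 1620·x^3 + 3240·x^4 + 1944·x^5)·Dx^3 + (-1 + 84·x^2 + 540·x^3 + 1485·x^4 + 1944·x^5 + 972·x^6)·Dx^4  (order 4).
h: a_k = 0, -54, 243/2, -162, 1215/2, -8019/4, 474579/80, -247131/14, 1476225/28, …
ICs: h(0) = 0, h′(0) = -54, h′′(0) = 243, h′′′(0) = -972.

f: a_k = 0, -3, 0, 9/2, 0, -81/40, 0, 243/560, 0, …
g: a_k = 0, 9, -27/2, 27, -243/4, 729/5, -729/2, 6561/7, -19683/8, …
h₀=f·g: eliminate ⇒ L₀, order ≤ 2·2.
Derive L from L₀ (diff closure).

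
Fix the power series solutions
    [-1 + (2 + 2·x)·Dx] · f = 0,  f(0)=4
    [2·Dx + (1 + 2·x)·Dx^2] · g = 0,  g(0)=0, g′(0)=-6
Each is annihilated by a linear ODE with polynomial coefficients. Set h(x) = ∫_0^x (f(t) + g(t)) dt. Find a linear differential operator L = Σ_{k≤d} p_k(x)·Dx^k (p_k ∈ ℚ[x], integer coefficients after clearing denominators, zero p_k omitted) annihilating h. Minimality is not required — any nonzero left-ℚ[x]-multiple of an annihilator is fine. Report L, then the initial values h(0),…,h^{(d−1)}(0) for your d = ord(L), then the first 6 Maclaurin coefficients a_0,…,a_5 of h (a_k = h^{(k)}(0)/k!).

L = (10 + 4·x)·Dx^2 + (29 + 52·x + 20·x^2)·Dx^3 + (6 + 22·x + 24·x^2 + 8·x^3)·Dx^4  (order 4).
h: a_k = 0, 4, -2, 11/6, -31/16, 379/160, …
ICs: h(0) = 0, h′(0) = 4, h′′(0) = -4, h′′′(0) = 11.

f: a_k = 4, 2, -1/2, 1/4, -5/32, 7/64, …
g: a_k = 0, -6, 6, -8, 12, -96/5, …
f+g: L₀ = lclm(L_f,L_g), ord ≤ 1+2.
Integrate: L := L₀·Dx.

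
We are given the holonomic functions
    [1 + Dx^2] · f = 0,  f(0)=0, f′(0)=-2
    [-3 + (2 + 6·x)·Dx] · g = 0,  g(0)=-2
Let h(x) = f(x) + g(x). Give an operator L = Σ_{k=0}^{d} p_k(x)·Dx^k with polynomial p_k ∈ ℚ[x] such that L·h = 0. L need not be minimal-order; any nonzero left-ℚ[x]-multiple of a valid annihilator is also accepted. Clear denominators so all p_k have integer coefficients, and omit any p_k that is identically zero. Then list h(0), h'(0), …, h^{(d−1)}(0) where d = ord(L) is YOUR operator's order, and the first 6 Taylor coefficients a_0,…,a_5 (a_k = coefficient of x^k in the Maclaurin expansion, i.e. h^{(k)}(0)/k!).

L = (-93 - 72·x - 108·x^2) + (-10 + 18·x + 216·x^2 + 216·x^3)·Dx + (-93 - 72·x - 108·x^2)·Dx^2 + (-10 + 18·x + 216·x^2 + 216·x^3)·Dx^3  (order 3).
h: a_k = -2, -5, 9/4, -73/24, 405/64, -25547/1920, …
ICs: h(0) = -2, h′(0) = -5, h′′(0) = 9/2.

f: a_k = 0, -2, 0, 1/3, 0, -1/60, …
g: a_k = -2, -3, 9/4, -27/8, 405/64, -1701/128, …
Sum ⇒ L₀ = lclm(L_f,L_g) in ℚ(x)⟨Dx⟩.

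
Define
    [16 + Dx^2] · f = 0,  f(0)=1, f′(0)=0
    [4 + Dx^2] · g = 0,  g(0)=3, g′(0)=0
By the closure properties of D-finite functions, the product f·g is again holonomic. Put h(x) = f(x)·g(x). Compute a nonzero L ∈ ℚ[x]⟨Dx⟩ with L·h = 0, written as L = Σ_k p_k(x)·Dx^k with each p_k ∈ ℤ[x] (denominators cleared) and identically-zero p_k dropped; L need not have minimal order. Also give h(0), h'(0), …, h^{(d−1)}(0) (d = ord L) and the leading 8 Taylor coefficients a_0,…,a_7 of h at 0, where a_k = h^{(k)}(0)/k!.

L = 144 + 40·Dx^2 + Dx^4  (order 4).
h: a_k = 3, 0, -30, 0, 82, 0, -292/3, 0, …
ICs: h(0) = 3, h′(0) = 0, h′′(0) = -60, h′′′(0) = 0.

f: a_k = 1, 0, -8, 0, 32/3, 0, -256/45, 0, …
g: a_k = 3, 0, -6, 0, 2, 0, -4/15, 0, …
f·g: L₀ = L_f ⊗_s L_g, ord ≤ 2·2.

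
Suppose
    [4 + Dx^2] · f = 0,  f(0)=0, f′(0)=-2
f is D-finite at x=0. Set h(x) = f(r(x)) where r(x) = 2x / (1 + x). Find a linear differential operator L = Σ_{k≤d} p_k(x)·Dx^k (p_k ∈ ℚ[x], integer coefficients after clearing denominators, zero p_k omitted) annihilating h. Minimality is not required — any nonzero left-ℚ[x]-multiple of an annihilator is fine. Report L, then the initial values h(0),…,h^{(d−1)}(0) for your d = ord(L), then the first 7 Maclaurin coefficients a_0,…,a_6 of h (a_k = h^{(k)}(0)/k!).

L = 16 + (2 + 6·x + 6·x^2 + 2·x^3)·Dx + (1 + 4·x + 6·x^2 + 4·x^3 + x^4)·Dx^2  (order 2).
h: a_k = 0, -4, 4, 20/3, -28, 772/15, -60, …
ICs: h(0) = 0, h′(0) = -4.

f: a_k = 0, -2, 0, 4/3, 0, -4/15, 0, …
Substitute x→r, Dx→(1/r')Dx; clear ⇒ L₀.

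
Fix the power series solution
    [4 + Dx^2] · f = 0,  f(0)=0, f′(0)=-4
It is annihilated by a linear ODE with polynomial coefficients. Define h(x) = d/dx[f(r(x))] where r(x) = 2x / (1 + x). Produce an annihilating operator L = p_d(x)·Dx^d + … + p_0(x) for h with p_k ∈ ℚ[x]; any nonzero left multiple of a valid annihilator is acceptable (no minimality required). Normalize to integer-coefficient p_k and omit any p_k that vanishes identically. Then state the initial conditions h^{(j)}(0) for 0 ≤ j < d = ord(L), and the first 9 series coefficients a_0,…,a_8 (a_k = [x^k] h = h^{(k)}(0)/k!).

L = (22 + 12·x + 6·x^2) + (6 + 18·x + 18·x^2 + 6·x^3)·Dx + (1 + 4·x + 6·x^2 + 4·x^3 + x^4)·Dx^2  (order 2).
h: a_k = -8, 16, 40, -224, 1544/3, -720, 19688/45, 40256/45, -240824/63, …
ICs: h(0) = -8, h′(0) = 16.

f: a_k = 0, -4, 0, 8/3, 0, -8/15, 0, 16/315, 0, …
h₀=f(r): pull back L_f along r ⇒ L₀.
h₀' ⇒ L via d/dx closure of L₀.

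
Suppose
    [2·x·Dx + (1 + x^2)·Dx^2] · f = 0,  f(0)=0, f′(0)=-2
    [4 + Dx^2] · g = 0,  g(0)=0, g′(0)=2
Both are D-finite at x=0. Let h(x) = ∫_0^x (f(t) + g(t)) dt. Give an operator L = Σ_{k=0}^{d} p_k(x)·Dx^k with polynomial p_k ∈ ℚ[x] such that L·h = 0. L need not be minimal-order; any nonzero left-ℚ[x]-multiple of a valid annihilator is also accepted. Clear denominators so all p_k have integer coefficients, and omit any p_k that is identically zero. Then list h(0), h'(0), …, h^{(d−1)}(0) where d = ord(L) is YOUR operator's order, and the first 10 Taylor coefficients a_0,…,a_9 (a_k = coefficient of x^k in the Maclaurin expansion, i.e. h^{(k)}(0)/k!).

f: a_k = 0, -2, 0, 2/3, 0, -2/5, 0, 2/7, 0, -2/9, …
g: a_k = 0, 2, 0, -4/3, 0, 4/15, 0, -8/315, 0, 4/2835, …
h₀=f+g: left-lcm gives L₀, ord ≤ 4.
∫: right-multiply L₀ by Dx.
L = (-32·x + 80·x^3 + 16·x^5)·Dx^2 + (4 + 32·x^2 + 36·x^4 + 8·x^6)·Dx^3 + (-8·x + 20·x^3 + 4·x^5)·Dx^4 + (1 + 8·x^2 + 9·x^4 + 2·x^6)·Dx^5  (order 5).
h: a_k = 0, 0, 0, 0, -1/6, 0, -1/45, 0, 41/1260, 0, …
ICs: h(0) = 0, h′(0) = 0, h′′(0) = 0, h′′′(0) = 0, h′′′′(0) = -4.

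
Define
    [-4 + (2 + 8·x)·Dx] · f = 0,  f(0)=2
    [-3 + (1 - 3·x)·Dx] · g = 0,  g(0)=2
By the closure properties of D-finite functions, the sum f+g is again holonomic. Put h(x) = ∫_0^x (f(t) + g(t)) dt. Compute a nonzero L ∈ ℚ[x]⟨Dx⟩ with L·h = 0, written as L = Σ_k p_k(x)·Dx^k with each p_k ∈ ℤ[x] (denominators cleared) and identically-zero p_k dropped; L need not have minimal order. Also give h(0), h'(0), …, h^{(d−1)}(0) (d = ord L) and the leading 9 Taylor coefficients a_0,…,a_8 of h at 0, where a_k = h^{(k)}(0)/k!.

L = (48 + 108·x)·Dx + (-22 - 120·x - 324·x^2)·Dx^2 + (1 + 19·x + 6·x^2 - 216·x^3)·Dx^3  (order 3).
h: a_k = 0, 4, 5, 14/3, 31/2, 142/5, 271/3, 1290/7, 2451/4, …
ICs: h(0) = 0, h′(0) = 4, h′′(0) = 10.

f: a_k = 2, 4, -4, 8, -20, 56, -168, 528, -1716, …
g: a_k = 2, 6, 18, 54, 162, 486, 1458, 4374, 13122, …
f+g: L₀ = lclm(L_f,L_g), ord ≤ 1+1.
∫: right-multiply L₀ by Dx.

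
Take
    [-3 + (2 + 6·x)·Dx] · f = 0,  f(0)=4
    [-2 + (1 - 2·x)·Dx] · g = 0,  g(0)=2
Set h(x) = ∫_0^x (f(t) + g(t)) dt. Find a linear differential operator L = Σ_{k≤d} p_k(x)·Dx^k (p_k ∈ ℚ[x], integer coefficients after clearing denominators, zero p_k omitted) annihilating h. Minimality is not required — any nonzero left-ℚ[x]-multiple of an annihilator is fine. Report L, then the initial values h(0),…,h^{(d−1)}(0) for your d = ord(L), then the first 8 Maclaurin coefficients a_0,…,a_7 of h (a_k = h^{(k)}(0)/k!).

L = (66 + 108·x)·Dx + (-41 - 156·x - 324·x^2)·Dx^2 + (2 + 38·x + 24·x^2 - 216·x^3)·Dx^3  (order 3).
h: a_k = 0, 6, 5, 7/6, 91/16, 619/160, 5797/384, 17459/1792, …
ICs: h(0) = 0, h′(0) = 6, h′′(0) = 10.

f: a_k = 4, 6, -9/2, 27/4, -405/32, 1701/64, -15309/256, 72171/512, …
g: a_k = 2, 4, 8, 16, 32, 64, 128, 256, …
L₀ := lclm(L_f,L_g); ord L₀ ≤ 1+1.
h=∫h₀ ⇒ L = L₀·Dx.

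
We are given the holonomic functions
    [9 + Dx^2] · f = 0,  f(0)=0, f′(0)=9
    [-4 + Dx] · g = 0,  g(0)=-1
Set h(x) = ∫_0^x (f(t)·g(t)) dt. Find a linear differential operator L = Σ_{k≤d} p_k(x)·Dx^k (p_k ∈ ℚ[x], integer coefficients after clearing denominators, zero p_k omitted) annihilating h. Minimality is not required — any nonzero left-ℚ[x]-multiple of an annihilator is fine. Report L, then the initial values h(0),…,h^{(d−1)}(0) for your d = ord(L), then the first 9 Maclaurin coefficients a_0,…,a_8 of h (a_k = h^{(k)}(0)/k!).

L = 25·Dx - 8·Dx^2 + Dx^3  (order 3).
h: a_k = 0, 0, -9/2, -12, -117/8, -42/5, 79/80, 429/70, 25481/4480, …
ICs: h(0) = 0, h′(0) = 0, h′′(0) = -9.

f: a_k = 0, 9, 0, -27/2, 0, 243/40, 0, -729/560, 0, …
g: a_k = -1, -4, -8, -32/3, -32/3, -128/15, -256/45, -1024/315, -512/315, …
Sym-product of L_f,L_g gives L₀ (≤ ord 2).
h=∫h₀ ⇒ L = L₀·Dx.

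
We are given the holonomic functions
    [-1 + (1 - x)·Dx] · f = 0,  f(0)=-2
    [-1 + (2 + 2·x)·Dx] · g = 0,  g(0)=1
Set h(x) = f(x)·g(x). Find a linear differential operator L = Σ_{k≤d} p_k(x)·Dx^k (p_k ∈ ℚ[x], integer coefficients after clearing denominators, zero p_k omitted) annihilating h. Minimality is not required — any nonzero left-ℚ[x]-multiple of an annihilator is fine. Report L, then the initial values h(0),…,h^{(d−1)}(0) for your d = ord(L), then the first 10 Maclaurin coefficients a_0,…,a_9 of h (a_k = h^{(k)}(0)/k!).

f: a_k = -2, -2, -2, -2, -2, -2, -2, -2, -2, -2, …
g: a_k = 1, 1/2, -1/8, 1/16, -5/128, 7/256, -21/1024, 33/2048, -429/32768, 715/65536, …
L₀ := L_f ⊗_s L_g (sym. prod.), ord ≤ 1.
L = (3 + x) + (-2 + 2·x^2)·Dx  (order 1).
h: a_k = -2, -3, -11/4, -23/8, -179/64, -365/128, -1439/512, -2911/1024, -46147/16384, -93009/32768, …
ICs: h(0) = -2.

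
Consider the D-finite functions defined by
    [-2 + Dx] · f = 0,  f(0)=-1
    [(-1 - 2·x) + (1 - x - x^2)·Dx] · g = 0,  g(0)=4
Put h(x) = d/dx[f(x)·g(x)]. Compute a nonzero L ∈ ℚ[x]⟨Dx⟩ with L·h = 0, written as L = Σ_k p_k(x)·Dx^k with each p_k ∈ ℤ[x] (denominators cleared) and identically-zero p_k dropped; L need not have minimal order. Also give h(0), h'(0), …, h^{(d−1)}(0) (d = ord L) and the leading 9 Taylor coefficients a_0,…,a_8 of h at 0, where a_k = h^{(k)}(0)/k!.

L = (12 + 2·x - 10·x^2 + 4·x^4) + (-3 + 3·x + 5·x^2 - 2·x^3 - 2·x^4)·Dx  (order 1).
h: a_k = -12, -48, -124, -272, -552, -16088/15, -10124/5, -393152/105, -2146948/315, …
ICs: h(0) = -12.

f: a_k = -1, -2, -2, -4/3, -2/3, -4/15, -4/45, -8/315, -2/315, …
g: a_k = 4, 4, 8, 12, 20, 32, 52, 84, 136, …
L₀ := L_f ⊗_s L_g (sym. prod.), ord ≤ 1.
h=h₀': d/dx-closure on L₀ ⇒ L.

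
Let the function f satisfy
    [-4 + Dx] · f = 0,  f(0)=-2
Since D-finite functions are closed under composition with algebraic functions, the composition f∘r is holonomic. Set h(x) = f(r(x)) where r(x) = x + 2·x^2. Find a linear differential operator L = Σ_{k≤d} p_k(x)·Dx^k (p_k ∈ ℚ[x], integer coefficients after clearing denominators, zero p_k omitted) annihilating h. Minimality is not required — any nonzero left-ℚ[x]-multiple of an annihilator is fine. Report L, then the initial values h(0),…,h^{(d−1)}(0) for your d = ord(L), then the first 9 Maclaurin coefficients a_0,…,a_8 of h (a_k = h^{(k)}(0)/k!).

f: a_k = -2, -8, -16, -64/3, -64/3, -256/15, -512/45, -2048/315, -1024/315, …
Change of var in L_f (x↦r) gives L₀.
L = (-4 - 16·x) + Dx  (order 1).
h: a_k = -2, -8, -32, -256/3, -640/3, -6656/15, -38912/45, -475136/315, -782336/315, …
ICs: h(0) = -2.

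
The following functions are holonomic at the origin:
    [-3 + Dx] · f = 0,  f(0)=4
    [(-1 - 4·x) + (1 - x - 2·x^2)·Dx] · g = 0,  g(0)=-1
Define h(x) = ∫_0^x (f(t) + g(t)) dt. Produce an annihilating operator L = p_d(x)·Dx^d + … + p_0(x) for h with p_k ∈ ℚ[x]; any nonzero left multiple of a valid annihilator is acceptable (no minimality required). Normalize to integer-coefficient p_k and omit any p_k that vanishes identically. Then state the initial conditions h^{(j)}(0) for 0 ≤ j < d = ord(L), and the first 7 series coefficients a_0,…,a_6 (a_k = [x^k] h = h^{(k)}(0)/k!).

f: a_k = 4, 12, 18, 18, 27/2, 81/10, 81/20, …
g: a_k = -1, -1, -3, -5, -11, -21, -43, …
Weyl lclm of L_f,L_g ⇒ L₀ (ord ≤ 2).
Integrate: L := L₀·Dx.
L = (9 + 9·x + 126·x^2 + 72·x^3)·Dx + (3 - 30·x - 51·x^2 + 36·x^3 + 36·x^4)·Dx^2 + (-2 + 9·x + 3·x^2 - 20·x^3 - 12·x^4)·Dx^3  (order 3).
h: a_k = 0, 3, 11/2, 5, 13/4, 1/2, -43/20, …
ICs: h(0) = 0, h′(0) = 3, h′′(0) = 11.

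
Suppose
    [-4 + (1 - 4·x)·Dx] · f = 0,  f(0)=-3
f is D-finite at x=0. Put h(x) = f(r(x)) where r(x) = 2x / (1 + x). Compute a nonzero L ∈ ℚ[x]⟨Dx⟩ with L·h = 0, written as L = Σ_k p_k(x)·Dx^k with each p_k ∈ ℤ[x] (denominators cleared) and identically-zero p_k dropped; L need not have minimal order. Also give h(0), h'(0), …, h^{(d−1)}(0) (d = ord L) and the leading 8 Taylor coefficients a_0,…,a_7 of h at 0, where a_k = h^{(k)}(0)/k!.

f: a_k = -3, -12, -48, -192, -768, -3072, -12288, -49152, …
Change of var in L_f (x↦r) gives L₀.
L = 8 + (-1 + 6·x + 7·x^2)·Dx  (order 1).
h: a_k = -3, -24, -168, -1176, -8232, -57624, -403368, -2823576, …
ICs: h(0) = -3.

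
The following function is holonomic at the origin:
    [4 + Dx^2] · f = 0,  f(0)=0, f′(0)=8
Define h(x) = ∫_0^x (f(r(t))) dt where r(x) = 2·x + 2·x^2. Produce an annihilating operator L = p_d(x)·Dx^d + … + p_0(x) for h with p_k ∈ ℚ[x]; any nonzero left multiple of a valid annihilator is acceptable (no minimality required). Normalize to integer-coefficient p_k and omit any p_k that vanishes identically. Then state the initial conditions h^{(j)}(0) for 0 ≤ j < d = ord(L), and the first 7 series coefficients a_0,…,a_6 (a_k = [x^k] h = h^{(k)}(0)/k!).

f: a_k = 0, 8, 0, -16/3, 0, 16/15, 0, …
Substitute x→r, Dx→(1/r')Dx; clear ⇒ L₀.
Integrate: L := L₀·Dx.
L = (16 + 96·x + 192·x^2 + 128·x^3)·Dx - 2·Dx^2 + (1 + 2·x)·Dx^3  (order 3).
h: a_k = 0, 0, 8, 16/3, -32/3, -128/5, -704/45, …
ICs: h(0) = 0, h′(0) = 0, h′′(0) = 16.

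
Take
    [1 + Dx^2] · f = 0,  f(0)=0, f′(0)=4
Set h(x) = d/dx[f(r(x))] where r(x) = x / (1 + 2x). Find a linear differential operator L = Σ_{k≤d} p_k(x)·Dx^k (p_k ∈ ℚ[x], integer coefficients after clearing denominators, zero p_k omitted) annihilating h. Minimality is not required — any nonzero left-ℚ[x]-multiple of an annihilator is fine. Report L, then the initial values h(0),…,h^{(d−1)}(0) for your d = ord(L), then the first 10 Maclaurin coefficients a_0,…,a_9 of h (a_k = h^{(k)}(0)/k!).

L = (25 + 96·x + 96·x^2) + (12 + 72·x + 144·x^2 + 96·x^3)·Dx + (1 + 8·x + 24·x^2 + 32·x^3 + 16·x^4)·Dx^2  (order 2).
h: a_k = 4, -16, 46, -112, 1441/6, -450, 123479/180, -26396/45, -12104063/10080, 4486271/504, …
ICs: h(0) = 4, h′(0) = -16.

f: a_k = 0, 4, 0, -2/3, 0, 1/30, 0, -1/1260, 0, 1/90720, …
f∘r: x↦r, Dx↦Dx/r' in L_f ⇒ L₀.
h₀' ⇒ L via d/dx closure of L₀.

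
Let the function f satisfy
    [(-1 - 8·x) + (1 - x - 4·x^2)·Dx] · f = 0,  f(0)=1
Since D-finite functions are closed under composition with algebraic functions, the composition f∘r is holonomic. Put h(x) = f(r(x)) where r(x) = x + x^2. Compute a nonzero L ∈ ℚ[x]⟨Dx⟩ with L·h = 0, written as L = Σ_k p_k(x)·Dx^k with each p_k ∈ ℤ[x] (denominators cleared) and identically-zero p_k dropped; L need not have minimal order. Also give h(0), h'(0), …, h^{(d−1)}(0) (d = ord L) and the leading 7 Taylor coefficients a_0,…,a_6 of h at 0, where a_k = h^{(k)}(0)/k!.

L = (1 + 10·x + 24·x^2 + 16·x^3) + (-1 + x + 5·x^2 + 8·x^3 + 4·x^4)·Dx  (order 1).
h: a_k = 1, 1, 6, 19, 61, 208, 689, …
ICs: h(0) = 1.

f: a_k = 1, 1, 5, 9, 29, 65, 181, …
L₀ from L_f via x↦r, Dx↦r'^{-1}Dx.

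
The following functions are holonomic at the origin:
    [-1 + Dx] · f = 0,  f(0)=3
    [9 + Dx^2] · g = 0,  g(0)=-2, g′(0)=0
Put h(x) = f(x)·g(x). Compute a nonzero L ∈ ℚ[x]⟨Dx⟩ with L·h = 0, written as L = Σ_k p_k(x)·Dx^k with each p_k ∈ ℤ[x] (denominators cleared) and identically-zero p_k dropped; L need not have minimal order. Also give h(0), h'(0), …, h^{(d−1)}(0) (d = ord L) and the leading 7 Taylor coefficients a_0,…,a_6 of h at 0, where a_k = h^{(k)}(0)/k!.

f: a_k = 3, 3, 3/2, 1/2, 1/8, 1/40, 1/240, …
g: a_k = -2, 0, 9, 0, -27/4, 0, 81/40, …
f·g: L₀ = L_f ⊗_s L_g, ord ≤ 1·2.
L = 10 - 2·Dx + Dx^2  (order 2).
h: a_k = -6, -6, 24, 26, -7, -79/5, -44/15, …
ICs: h(0) = -6, h′(0) = -6.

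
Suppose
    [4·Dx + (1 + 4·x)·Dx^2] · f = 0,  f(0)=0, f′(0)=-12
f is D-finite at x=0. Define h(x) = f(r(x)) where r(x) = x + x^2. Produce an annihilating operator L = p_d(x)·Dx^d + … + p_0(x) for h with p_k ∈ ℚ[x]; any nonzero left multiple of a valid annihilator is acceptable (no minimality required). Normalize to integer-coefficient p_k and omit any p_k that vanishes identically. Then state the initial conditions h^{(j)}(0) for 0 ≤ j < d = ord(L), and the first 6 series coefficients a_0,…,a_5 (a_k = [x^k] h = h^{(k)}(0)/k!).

f: a_k = 0, -12, 24, -64, 192, -3072/5, …
L₀ from L_f via x↦r, Dx↦r'^{-1}Dx.
L = 2·Dx + (1 + 2·x)·Dx^2  (order 2).
h: a_k = 0, -12, 12, -16, 24, -192/5, …
ICs: h(0) = 0, h′(0) = -12.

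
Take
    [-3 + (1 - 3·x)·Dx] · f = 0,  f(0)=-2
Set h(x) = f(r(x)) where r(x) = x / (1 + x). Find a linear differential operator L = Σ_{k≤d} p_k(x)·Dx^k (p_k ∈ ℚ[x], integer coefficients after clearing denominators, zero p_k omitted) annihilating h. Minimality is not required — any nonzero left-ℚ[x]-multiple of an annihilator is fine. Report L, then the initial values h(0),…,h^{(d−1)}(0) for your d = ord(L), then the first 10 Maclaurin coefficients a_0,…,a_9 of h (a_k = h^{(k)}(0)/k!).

L = 3 + (-1 + x + 2·x^2)·Dx  (order 1).
h: a_k = -2, -6, -12, -24, -48, -96, -192, -384, -768, -1536, …
ICs: h(0) = -2.

f: a_k = -2, -6, -18, -54, -162, -486, -1458, -4374, -13122, -39366, …
f∘r: x↦r, Dx↦Dx/r' in L_f ⇒ L₀.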